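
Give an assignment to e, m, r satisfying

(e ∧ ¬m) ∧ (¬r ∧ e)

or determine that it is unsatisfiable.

e=T, m=F, r=F

  e ∧ ¬m = True
    ¬m = True
  ¬r ∧ e = True
    ¬r = True
Both conjuncts True, so the formula holds.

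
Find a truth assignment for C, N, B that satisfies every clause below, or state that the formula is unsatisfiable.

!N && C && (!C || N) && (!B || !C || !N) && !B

UNSATISFIABLE

Case C = True:
  (!N) forces N = False.
  Clause (!C || N) is falsified — contradiction.
Case C = False:
  Clause (C) is falsified — contradiction.
Both cases fail, so the formula is unsatisfiable.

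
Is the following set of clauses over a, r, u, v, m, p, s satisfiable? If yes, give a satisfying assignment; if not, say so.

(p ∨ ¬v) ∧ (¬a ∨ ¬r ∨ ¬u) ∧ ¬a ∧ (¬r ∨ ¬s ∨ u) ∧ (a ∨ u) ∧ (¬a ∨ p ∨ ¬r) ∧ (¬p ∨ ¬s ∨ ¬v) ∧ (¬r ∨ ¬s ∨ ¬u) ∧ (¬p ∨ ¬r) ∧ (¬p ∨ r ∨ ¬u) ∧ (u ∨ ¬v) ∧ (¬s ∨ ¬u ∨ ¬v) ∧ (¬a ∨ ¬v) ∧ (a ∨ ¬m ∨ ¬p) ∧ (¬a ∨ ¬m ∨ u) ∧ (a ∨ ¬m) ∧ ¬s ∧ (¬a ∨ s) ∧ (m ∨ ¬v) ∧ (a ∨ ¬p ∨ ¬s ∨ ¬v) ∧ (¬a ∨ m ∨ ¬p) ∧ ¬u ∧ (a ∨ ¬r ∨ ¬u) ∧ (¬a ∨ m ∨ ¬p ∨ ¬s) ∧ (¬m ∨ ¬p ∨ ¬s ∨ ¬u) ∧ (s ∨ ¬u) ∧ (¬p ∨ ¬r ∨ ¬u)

Case a = True:
  Clause (¬a) is falsified — contradiction.
Case a = False:
  (a ∨ u) forces u = True.
  Clause (¬u) is falsified — contradiction.
Both cases fail, so the formula is unsatisfiable.

Unsatisfiable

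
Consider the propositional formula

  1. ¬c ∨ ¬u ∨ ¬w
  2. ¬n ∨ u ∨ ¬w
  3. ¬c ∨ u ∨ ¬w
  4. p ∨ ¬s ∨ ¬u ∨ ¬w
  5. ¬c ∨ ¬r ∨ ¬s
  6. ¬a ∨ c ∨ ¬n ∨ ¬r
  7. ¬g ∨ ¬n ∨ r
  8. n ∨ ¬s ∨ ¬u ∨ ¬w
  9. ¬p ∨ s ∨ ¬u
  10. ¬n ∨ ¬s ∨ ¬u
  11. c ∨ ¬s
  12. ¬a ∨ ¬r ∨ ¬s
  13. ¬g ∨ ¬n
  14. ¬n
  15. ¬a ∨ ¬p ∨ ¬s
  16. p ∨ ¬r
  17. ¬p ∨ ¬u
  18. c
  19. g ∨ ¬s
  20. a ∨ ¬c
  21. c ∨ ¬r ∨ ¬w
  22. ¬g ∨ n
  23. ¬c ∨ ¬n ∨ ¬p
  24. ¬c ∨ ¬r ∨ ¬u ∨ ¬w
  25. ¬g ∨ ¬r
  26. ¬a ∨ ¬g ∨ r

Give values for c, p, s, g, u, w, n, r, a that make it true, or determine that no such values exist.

Unit clause (¬n) forces n = False.
Unit clause (c) forces c = True.
In (a ∨ ¬c) only a is left, so a = True.
In (¬g ∨ n) only ¬g is left, so g = False.
In (g ∨ ¬s) only ¬s is left, so s = False.
Set p = True.
  then (¬p ∨ s ∨ ¬u) forces u = False.
  then (¬c ∨ u ∨ ¬w) forces w = False.
Set r = True.
All clauses satisfied.

c=T, p=T, s=F, g=F, u=F, w=F, n=F, r=T, a=T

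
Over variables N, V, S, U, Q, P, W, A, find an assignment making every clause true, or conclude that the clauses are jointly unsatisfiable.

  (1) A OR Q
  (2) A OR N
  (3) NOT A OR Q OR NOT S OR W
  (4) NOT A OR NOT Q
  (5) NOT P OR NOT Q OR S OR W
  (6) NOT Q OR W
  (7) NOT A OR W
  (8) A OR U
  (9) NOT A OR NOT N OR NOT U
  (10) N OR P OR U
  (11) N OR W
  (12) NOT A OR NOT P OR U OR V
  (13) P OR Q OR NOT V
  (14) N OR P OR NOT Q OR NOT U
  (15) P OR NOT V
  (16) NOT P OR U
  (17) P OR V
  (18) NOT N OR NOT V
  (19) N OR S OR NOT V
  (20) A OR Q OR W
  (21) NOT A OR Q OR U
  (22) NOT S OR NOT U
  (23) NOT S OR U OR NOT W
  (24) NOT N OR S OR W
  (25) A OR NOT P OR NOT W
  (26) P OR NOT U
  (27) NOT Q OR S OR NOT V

Set N = False.
  then (A OR N) forces A = True.
  then (NOT A OR NOT Q) forces Q = False.
  then (NOT A OR W) forces W = True.
  then (NOT A OR Q OR U) forces U = True.
  then (NOT S OR NOT U) forces S = False.
  then (P OR NOT U) forces P = True.
  then (N OR S OR NOT V) forces V = False.
All clauses satisfied.

N = False, V = False, S = False, U = True, Q = False, P = True, W = True, A = True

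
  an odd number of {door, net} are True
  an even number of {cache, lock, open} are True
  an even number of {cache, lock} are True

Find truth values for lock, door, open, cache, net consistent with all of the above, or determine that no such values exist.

lock=F; door=T; open=F; cache=F; net=F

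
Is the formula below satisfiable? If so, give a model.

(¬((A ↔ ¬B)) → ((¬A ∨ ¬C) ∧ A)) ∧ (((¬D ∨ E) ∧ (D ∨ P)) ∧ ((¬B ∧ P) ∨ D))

D = True, C = False, E = True, B = True, P = True, A = True

  ¬((A ↔ ¬B)) → ((¬A ∨ ¬C) ∧ A) = True
    ¬((A ↔ ¬B)) = True
      A ↔ ¬B = False
        ¬B = False
    (¬A ∨ ¬C) ∧ A = True
      ¬A ∨ ¬C = True
        ¬A = False
        ¬C = True
  ((¬D ∨ E) ∧ (D ∨ P)) ∧ ((¬B ∧ P) ∨ D) = True
    (¬D ∨ E) ∧ (D ∨ P) = True
      ¬D ∨ E = True
        ¬D = False
      D ∨ P = True
    (¬B ∧ P) ∨ D = True
      ¬B ∧ P = False
        ¬B = False
Both conjuncts True, so the formula holds.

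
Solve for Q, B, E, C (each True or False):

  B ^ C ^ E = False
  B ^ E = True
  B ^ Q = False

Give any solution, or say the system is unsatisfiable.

Q = True, B = True, E = False, C = True

B ^ C ^ E = T ^ T ^ F = False ✓
B ^ E = T ^ F = True ✓
B ^ Q = T ^ T = False ✓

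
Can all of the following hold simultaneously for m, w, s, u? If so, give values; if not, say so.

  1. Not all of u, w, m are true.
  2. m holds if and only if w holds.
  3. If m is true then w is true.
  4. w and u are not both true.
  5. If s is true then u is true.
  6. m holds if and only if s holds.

m: False, w: False, s: False, u: True

  (1) {u, w, m}: 1/3 true — not all ✓
  (2) m=F, w=F — same ✓
  (3) m=F ⇒ w: vacuous ✓
  (4) w=F, u=T — not both ✓
  (5) s=F ⇒ u: vacuous ✓
  (6) m=F, s=F — same ✓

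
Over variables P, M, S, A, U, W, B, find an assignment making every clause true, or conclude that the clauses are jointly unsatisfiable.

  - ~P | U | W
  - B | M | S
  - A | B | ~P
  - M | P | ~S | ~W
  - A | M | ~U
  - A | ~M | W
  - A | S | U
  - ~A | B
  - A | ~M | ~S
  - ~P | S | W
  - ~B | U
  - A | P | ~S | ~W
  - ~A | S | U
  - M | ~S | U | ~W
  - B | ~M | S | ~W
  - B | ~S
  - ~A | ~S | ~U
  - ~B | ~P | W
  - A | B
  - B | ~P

P = False, M = True, S = False, A = True, U = True, W = False, B = True

Set P = False.
Set M = True.
Try S = True:
  (A | ~M | ~S) forces A = True.
  (~A | B) forces B = True.
  (~B | U) forces U = True.
  clause (~A | ~S | ~U) is falsified — backtrack.
So S = False.
Set A = True.
  then (~A | B) forces B = True.
  then (~B | U) forces U = True.
Set W = False.
All clauses satisfied.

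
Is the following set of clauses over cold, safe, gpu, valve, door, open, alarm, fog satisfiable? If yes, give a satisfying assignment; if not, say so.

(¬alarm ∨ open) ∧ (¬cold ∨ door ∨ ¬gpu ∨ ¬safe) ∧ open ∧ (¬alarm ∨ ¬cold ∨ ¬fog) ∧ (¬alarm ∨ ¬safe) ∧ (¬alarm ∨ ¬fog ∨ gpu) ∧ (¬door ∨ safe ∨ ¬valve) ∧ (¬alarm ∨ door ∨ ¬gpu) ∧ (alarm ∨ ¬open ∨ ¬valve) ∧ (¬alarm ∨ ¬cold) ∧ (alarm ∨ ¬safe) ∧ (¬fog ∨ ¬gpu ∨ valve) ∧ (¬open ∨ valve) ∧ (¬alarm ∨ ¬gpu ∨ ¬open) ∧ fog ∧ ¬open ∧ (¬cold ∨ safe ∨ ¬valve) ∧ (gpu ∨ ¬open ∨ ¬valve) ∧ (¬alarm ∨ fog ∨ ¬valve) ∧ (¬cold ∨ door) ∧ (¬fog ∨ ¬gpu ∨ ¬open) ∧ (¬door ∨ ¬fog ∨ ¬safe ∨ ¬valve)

Case open = True:
  Clause (¬open) is falsified — contradiction.
Case open = False:
  Clause (open) is falsified — contradiction.
Both cases fail, so the formula is unsatisfiable.

Unsatisfiable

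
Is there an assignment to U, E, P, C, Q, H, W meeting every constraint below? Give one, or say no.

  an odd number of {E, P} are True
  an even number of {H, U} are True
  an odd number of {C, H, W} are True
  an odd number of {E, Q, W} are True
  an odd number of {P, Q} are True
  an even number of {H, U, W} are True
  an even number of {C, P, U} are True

Adding constraints 1, 2, 4, 5, 6 mod 2: every variable appears an even number of times on the left, so the left side is 0.
But the right sides sum to 1 (mod 2). 0 ≠ 1 — the system is inconsistent.

Unsatisfiable — no assignment works.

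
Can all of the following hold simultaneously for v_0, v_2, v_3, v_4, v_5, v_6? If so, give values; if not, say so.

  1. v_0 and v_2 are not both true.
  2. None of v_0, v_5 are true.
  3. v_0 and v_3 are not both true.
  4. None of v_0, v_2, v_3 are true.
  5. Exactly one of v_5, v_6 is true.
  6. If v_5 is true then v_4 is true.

v_0=F, v_2=F, v_3=F, v_4=F, v_5=F, v_6=T

  (1) v_0=F, v_2=F — not both ✓
  (2) {v_0, v_5}: 0 true — none ✓
  (3) v_0=F, v_3=F — not both ✓
  (4) {v_0, v_2, v_3}: 0 true — none ✓
  (5) {v_5, v_6}: 1 true — exactly one ✓
  (6) v_5=F ⇒ v_4: vacuous ✓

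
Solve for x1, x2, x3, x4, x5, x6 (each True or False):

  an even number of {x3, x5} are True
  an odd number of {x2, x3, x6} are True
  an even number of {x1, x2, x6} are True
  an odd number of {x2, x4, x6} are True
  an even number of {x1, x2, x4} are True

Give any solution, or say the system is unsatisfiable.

x1 = False, x2 = True, x3 = True, x4 = True, x5 = True, x6 = True

{x3, x5}: 2 true → even ✓
{x2, x3, x6}: 3 true → odd ✓
{x1, x2, x6}: 2 true → even ✓
{x2, x4, x6}: 3 true → odd ✓
{x1, x2, x4}: 2 true → even ✓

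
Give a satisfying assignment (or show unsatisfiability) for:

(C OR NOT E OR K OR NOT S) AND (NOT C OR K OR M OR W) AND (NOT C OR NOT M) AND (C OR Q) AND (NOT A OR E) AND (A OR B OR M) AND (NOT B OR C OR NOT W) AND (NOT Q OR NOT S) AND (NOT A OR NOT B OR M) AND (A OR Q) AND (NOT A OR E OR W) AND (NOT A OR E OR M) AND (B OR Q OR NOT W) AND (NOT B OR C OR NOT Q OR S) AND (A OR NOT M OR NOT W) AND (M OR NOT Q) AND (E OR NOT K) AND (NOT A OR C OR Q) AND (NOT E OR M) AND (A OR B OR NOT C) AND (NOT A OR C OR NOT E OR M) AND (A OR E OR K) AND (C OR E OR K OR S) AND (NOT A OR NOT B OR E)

Try M = False:
  (M OR NOT Q) forces Q = False.
  (C OR Q) forces C = True.
  (A OR Q) forces A = True.
  (NOT A OR E) forces E = True.
  clause (NOT E OR M) is falsified — backtrack.
So M = True.
  then (NOT C OR NOT M) forces C = False.
  then (C OR Q) forces Q = True.
  then (NOT Q OR NOT S) forces S = False.
  then (NOT B OR C OR NOT Q OR S) forces B = False.
Set K = True.
  then (E OR NOT K) forces E = True.
Set W = False.
Set A = False.
All clauses satisfied.

M = True; K = True; E = True; W = False; C = False; Q = True; S = False; B = False; A = False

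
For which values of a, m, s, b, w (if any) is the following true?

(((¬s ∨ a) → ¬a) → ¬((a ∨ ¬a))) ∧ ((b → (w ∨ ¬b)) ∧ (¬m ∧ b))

a = True, m = False, s = False, b = True, w = True

  ((¬s ∨ a) → ¬a) → ¬((a ∨ ¬a)) = True
    (¬s ∨ a) → ¬a = False
      ¬s ∨ a = True
        ¬s = True
      ¬a = False
    ¬((a ∨ ¬a)) = False
      a ∨ ¬a = True
        ¬a = False
  (b → (w ∨ ¬b)) ∧ (¬m ∧ b) = True
    b → (w ∨ ¬b) = True
      w ∨ ¬b = True
        ¬b = False
    ¬m ∧ b = True
      ¬m = True
Both conjuncts True, so the formula holds.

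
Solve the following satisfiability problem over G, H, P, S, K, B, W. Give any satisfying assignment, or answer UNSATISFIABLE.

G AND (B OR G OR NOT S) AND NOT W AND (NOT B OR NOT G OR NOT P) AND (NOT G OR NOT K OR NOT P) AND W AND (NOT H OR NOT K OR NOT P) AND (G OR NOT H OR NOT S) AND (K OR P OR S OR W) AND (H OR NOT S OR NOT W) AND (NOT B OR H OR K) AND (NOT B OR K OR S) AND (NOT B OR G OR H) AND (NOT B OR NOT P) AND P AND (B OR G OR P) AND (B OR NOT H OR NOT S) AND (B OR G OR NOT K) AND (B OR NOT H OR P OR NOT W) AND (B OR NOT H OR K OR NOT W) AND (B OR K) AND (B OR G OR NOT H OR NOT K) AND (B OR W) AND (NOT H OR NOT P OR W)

No satisfying assignment exists.

Case W = True:
  Clause (NOT W) is falsified — contradiction.
Case W = False:
  Clause (W) is falsified — contradiction.
Both cases fail, so the formula is unsatisfiable.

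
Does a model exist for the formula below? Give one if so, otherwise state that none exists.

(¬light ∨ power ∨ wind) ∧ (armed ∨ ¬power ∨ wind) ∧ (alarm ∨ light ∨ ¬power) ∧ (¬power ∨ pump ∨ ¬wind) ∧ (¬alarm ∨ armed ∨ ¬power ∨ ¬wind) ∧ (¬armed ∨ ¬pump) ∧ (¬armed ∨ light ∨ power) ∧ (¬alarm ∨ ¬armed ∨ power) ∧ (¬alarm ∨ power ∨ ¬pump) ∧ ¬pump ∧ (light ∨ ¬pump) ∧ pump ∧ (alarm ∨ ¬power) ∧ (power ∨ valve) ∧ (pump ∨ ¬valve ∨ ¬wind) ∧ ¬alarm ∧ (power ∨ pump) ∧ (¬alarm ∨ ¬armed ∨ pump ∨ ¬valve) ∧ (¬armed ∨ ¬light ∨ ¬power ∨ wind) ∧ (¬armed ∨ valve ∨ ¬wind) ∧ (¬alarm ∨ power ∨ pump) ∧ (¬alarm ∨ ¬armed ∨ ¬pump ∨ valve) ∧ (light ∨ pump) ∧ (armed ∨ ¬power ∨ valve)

Case pump = True:
  Clause (¬pump) is falsified — contradiction.
Case pump = False:
  Clause (pump) is falsified — contradiction.
Both cases fail, so the formula is unsatisfiable.

No satisfying assignment exists.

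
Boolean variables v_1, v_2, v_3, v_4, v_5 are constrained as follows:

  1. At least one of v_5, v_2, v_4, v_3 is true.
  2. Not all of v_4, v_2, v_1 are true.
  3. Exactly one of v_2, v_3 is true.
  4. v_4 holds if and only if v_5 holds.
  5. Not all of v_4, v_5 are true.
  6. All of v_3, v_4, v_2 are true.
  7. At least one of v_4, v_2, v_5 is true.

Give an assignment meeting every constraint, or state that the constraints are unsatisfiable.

Case v_4 = True:
  (4) with v_4=T forces v_5 = True.
  Constraint (5) is violated (v_4=T, v_5=T) — contradiction.
Case v_4 = False:
  Constraint (6) is violated (v_4=F) — contradiction.
Both cases fail — unsatisfiable.

No satisfying assignment exists.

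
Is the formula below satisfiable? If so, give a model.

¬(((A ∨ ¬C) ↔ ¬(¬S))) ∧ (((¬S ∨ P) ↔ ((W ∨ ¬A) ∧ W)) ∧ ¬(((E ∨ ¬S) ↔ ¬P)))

S: False, C: False, W: True, P: True, E: False, A: True

  ¬(((A ∨ ¬C) ↔ ¬(¬S))) = True
    (A ∨ ¬C) ↔ ¬(¬S) = False
      A ∨ ¬C = True
        ¬C = True
      ¬(¬S) = False
        ¬S = True
  ((¬S ∨ P) ↔ ((W ∨ ¬A) ∧ W)) ∧ ¬(((E ∨ ¬S) ↔ ¬P)) = True
    (¬S ∨ P) ↔ ((W ∨ ¬A) ∧ W) = True
      ¬S ∨ P = True
        ¬S = True
      (W ∨ ¬A) ∧ W = True
        W ∨ ¬A = True
          ¬A = False
    ¬(((E ∨ ¬S) ↔ ¬P)) = True
      (E ∨ ¬S) ↔ ¬P = False
        E ∨ ¬S = True
          ¬S = True
        ¬P = False
Both conjuncts True, so the formula holds.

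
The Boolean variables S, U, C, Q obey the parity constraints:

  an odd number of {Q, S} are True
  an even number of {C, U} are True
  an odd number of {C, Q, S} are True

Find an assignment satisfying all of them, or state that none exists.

S: False, U: False, C: False, Q: True

{Q, S}: 1 true → odd ✓
{C, U}: 0 true → even ✓
{C, Q, S}: 1 true → odd ✓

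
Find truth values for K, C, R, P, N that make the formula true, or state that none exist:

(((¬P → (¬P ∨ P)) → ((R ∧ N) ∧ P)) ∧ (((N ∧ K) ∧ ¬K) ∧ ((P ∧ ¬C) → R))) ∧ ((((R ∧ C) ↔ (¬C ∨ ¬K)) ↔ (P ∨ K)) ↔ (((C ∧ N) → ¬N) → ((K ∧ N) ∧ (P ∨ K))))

Case K = True: the conjunct ¬K is False.
Case K = False: the conjunct K is False.
Both cases fail — unsatisfiable.

UNSATISFIABLE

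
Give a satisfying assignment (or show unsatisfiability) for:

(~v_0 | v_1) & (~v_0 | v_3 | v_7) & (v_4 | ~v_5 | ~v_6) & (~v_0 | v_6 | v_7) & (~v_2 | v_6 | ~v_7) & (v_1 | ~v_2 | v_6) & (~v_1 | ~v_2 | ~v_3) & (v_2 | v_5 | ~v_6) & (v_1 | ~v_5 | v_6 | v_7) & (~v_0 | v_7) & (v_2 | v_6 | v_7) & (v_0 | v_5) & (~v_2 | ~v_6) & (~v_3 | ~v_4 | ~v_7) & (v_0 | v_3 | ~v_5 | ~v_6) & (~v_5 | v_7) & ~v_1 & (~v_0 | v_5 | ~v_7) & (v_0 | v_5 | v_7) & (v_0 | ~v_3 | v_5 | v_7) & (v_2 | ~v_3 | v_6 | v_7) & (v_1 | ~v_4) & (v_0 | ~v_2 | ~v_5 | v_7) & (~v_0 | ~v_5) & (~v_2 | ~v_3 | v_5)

Unit clause (~v_1) forces v_1 = False.
In (v_1 | ~v_4) only ~v_4 is left, so v_4 = False.
In (~v_0 | v_1) only ~v_0 is left, so v_0 = False.
In (v_0 | v_5) only v_5 is left, so v_5 = True.
In (~v_5 | v_7) only v_7 is left, so v_7 = True.
In (v_4 | ~v_5 | ~v_6) only ~v_6 is left, so v_6 = False.
In (~v_2 | v_6 | ~v_7) only ~v_2 is left, so v_2 = False.
Set v_3 = True.
All clauses satisfied.

v_0: False, v_1: False, v_2: False, v_3: True, v_4: False, v_5: True, v_6: False, v_7: True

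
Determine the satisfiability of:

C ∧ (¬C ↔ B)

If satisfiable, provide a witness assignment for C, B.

C: True, B: False

  ¬C ↔ B = True
    ¬C = False
Both conjuncts True, so the formula holds.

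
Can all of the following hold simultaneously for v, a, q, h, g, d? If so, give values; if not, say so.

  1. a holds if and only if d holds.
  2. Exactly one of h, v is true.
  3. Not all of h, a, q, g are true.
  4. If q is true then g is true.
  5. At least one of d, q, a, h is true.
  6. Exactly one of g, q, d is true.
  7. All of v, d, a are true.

v=T; a=T; q=F; h=F; g=F; d=T

  (1) a=T, d=T — same ✓
  (2) {h, v}: 1 true — exactly one ✓
  (3) {h, a, q, g}: 1/4 true — not all ✓
  (4) q=F ⇒ g: vacuous ✓
  (5) {d, q, a, h}: 2 true — at least one ✓
  (6) {g, q, d}: 1 true — exactly one ✓
  (7) {v, d, a}: all 3 true ✓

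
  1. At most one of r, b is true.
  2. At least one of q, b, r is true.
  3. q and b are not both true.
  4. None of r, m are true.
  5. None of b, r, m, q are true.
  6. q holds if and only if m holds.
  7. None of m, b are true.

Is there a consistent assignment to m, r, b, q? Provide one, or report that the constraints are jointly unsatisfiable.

The formula is unsatisfiable.

Case b = True:
  Constraint (5) is violated (b=T) — contradiction.
Case b = False:
  (4) forces r = False.
  (2) with b=F, r=F forces q = True.
  Constraint (5) is violated (q=T) — contradiction.
Both cases fail — unsatisfiable.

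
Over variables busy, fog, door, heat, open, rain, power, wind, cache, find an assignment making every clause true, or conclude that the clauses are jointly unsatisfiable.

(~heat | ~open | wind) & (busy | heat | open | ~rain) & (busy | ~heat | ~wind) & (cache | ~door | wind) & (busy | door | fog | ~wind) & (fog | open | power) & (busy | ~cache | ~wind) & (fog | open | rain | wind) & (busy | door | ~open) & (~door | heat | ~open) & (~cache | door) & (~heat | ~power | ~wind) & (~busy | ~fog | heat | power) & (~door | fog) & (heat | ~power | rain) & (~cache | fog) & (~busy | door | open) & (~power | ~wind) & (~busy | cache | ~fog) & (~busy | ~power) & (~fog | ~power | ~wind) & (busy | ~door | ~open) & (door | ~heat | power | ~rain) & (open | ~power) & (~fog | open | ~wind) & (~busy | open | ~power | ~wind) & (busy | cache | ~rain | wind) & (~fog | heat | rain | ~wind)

busy = True, fog = False, door = False, heat = False, open = True, rain = False, power = False, wind = False, cache = False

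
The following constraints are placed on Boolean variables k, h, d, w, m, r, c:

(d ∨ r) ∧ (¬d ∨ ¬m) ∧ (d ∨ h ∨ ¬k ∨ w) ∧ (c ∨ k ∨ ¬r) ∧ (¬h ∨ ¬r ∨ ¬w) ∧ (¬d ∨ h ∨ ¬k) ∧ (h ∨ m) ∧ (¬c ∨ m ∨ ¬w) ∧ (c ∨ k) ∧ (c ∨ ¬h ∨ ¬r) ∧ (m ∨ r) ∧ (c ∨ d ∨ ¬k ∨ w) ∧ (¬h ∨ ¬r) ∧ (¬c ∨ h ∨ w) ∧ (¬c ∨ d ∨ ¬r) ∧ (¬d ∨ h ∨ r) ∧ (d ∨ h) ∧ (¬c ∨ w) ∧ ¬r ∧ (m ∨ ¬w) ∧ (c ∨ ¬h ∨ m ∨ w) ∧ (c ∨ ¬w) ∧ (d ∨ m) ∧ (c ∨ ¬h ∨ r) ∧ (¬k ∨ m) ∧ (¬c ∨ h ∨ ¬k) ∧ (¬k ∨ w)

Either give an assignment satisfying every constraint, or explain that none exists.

Case r = True:
  Clause (¬r) is falsified — contradiction.
Case r = False:
  (d ∨ r) forces d = True.
  (¬d ∨ ¬m) forces m = False.
  Clause (m ∨ r) is falsified — contradiction.
Both cases fail, so the formula is unsatisfiable.

UNSATISFIABLE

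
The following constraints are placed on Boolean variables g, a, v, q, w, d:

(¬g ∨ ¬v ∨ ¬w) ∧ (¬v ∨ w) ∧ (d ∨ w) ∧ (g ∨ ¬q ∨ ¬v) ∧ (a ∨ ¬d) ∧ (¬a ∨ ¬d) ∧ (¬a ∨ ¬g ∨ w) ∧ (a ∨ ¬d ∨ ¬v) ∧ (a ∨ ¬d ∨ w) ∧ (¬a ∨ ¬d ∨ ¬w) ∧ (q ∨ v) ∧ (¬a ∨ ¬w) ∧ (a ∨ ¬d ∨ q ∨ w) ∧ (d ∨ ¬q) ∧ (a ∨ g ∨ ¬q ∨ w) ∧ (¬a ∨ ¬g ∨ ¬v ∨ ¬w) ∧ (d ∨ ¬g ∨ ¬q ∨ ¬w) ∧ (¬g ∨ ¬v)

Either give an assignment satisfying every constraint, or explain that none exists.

Set g = False.
Set a = False.
  then (a ∨ ¬d) forces d = False.
  then (d ∨ ¬q) forces q = False.
  then (d ∨ w) forces w = True.
  then (q ∨ v) forces v = True.
All clauses satisfied.

g=F; a=F; v=T; q=F; w=T; d=F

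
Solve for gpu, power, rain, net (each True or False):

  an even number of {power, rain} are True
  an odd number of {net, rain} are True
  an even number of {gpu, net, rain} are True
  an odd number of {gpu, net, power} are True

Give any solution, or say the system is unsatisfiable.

UNSATISFIABLE

Adding constraints 1, 3, 4 mod 2: every variable appears an even number of times on the left, so the left side is 0.
But the right sides sum to 1 (mod 2). 0 ≠ 1 — the system is inconsistent.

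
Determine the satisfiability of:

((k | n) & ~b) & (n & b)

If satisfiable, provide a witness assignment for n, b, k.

Case b = True: the conjunct ~b is False.
Case b = False: the conjunct b is False.
Both cases fail — unsatisfiable.

UNSATISFIABLE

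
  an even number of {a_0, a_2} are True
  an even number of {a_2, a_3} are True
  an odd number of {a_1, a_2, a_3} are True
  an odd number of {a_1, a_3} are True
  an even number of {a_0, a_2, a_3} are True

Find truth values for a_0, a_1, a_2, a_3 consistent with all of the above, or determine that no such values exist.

a_0 = False, a_1 = True, a_2 = False, a_3 = False

{a_0, a_2}: 0 true → even ✓
{a_2, a_3}: 0 true → even ✓
{a_1, a_2, a_3}: 1 true → odd ✓
{a_1, a_3}: 1 true → odd ✓
{a_0, a_2, a_3}: 0 true → even ✓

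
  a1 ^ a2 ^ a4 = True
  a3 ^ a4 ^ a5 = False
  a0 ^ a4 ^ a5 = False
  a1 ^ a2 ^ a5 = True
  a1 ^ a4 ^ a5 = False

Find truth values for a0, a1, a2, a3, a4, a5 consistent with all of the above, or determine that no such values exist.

a0 = False, a1 = False, a2 = True, a3 = False, a4 = False, a5 = False

a1 ^ a2 ^ a4 = F ^ T ^ F = True ✓
a3 ^ a4 ^ a5 = F ^ F ^ F = False ✓
a0 ^ a4 ^ a5 = F ^ F ^ F = False ✓
a1 ^ a2 ^ a5 = F ^ T ^ F = True ✓
a1 ^ a4 ^ a5 = F ^ F ^ F = False ✓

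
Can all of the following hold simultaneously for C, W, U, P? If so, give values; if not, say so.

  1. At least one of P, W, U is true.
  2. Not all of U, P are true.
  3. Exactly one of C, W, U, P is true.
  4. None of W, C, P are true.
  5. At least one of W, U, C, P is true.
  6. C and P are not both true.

C=F, W=F, U=T, P=F

  (1) {P, W, U}: 1 true — at least one ✓
  (2) {U, P}: 1/2 true — not all ✓
  (3) {C, W, U, P}: 1 true — exactly one ✓
  (4) {W, C, P}: 0 true — none ✓
  (5) {W, U, C, P}: 1 true — at least one ✓
  (6) C=F, P=F — not both ✓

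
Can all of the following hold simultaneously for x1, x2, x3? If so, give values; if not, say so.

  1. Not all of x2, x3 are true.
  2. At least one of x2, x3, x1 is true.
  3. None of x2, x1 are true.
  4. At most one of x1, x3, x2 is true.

x1 = False; x2 = False; x3 = True

  (1) {x2, x3}: 1/2 true — not all ✓
  (2) {x2, x3, x1}: 1 true — at least one ✓
  (3) {x2, x1}: 0 true — none ✓
  (4) {x1, x3, x2}: 1 true — at most one ✓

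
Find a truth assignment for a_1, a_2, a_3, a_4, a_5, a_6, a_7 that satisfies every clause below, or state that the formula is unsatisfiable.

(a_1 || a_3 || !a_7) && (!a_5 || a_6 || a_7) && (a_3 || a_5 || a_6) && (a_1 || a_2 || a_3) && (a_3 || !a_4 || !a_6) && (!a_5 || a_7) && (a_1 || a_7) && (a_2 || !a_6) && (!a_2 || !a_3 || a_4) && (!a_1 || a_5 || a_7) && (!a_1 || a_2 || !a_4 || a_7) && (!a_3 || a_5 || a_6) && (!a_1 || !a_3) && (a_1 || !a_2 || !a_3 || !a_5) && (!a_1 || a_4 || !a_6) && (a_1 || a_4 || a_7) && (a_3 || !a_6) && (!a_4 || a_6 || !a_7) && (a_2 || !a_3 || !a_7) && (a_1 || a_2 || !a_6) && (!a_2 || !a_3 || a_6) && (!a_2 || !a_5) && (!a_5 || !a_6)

a_1=F, a_2=T, a_3=T, a_4=T, a_5=F, a_6=T, a_7=T

Set a_1 = False.
  then (a_1 || a_7) forces a_7 = True.
  then (a_1 || a_3 || !a_7) forces a_3 = True.
  then (a_2 || !a_3 || !a_7) forces a_2 = True.
  then (!a_2 || !a_3 || a_6) forces a_6 = True.
  then (!a_2 || !a_5) forces a_5 = False.
  then (!a_2 || !a_3 || a_4) forces a_4 = True.
All clauses satisfied.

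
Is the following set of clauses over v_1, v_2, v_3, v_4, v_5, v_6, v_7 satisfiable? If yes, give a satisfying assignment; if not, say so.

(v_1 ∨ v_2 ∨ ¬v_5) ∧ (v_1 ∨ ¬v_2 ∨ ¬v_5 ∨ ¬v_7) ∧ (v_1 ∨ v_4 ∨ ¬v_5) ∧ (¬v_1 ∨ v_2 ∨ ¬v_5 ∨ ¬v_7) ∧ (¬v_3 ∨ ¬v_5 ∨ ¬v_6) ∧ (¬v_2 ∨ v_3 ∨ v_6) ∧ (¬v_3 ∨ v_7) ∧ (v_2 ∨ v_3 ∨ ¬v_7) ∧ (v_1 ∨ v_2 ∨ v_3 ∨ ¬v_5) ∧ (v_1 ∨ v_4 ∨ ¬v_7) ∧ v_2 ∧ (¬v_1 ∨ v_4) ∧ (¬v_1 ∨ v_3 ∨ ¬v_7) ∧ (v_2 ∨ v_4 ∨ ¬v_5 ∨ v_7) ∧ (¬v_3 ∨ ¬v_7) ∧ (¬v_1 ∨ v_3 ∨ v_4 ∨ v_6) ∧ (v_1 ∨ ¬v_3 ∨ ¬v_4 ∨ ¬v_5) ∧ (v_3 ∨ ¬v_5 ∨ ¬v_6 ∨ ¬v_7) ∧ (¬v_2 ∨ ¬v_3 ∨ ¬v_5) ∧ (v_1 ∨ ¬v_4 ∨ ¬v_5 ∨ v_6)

Unit clause (v_2) forces v_2 = True.
Set v_1 = True.
  then (¬v_1 ∨ v_4) forces v_4 = True.
Try v_3 = True:
  (¬v_3 ∨ v_7) forces v_7 = True.
  clause (¬v_3 ∨ ¬v_7) is falsified — backtrack.
So v_3 = False.
  then (¬v_2 ∨ v_3 ∨ v_6) forces v_6 = True.
  then (¬v_1 ∨ v_3 ∨ ¬v_7) forces v_7 = False.
Set v_5 = False.
All clauses satisfied.

v_1 = True; v_2 = True; v_3 = False; v_4 = True; v_5 = False; v_6 = True; v_7 = False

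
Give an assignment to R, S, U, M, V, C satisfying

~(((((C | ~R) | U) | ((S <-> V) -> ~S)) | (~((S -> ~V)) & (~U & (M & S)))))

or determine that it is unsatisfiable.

R: True; S: True; U: False; M: False; V: True; C: False

  ~(((((C | ~R) | U) | ((S <-> V) -> ~S)) | (~((S -> ~V)) & (~U & (M & S))))) = True
    (((C | ~R) | U) | ((S <-> V) -> ~S)) | (~((S -> ~V)) & (~U & (M & S))) = False
      ((C | ~R) | U) | ((S <-> V) -> ~S) = False
        (C | ~R) | U = False
          C | ~R = False
            ~R = False
        (S <-> V) -> ~S = False
          S <-> V = True
          ~S = False
      ~((S -> ~V)) & (~U & (M & S)) = False
        ~((S -> ~V)) = True
          S -> ~V = False
            ~V = False
        ~U & (M & S) = False
          ~U = True
          M & S = False
The formula evaluates to True.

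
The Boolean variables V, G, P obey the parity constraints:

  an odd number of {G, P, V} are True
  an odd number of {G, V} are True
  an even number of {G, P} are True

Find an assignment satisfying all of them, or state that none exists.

V = True, G = False, P = False

{G, P, V}: 1 true → odd ✓
{G, V}: 1 true → odd ✓
{G, P}: 0 true → even ✓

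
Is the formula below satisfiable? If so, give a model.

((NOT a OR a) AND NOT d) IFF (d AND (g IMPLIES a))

d=T, a=F, g=T

  ((NOT a OR a) AND NOT d) IFF (d AND (g IMPLIES a)) = True
    (NOT a OR a) AND NOT d = False
      NOT a OR a = True
        NOT a = True
      NOT d = False
    d AND (g IMPLIES a) = False
      g IMPLIES a = False
The formula evaluates to True.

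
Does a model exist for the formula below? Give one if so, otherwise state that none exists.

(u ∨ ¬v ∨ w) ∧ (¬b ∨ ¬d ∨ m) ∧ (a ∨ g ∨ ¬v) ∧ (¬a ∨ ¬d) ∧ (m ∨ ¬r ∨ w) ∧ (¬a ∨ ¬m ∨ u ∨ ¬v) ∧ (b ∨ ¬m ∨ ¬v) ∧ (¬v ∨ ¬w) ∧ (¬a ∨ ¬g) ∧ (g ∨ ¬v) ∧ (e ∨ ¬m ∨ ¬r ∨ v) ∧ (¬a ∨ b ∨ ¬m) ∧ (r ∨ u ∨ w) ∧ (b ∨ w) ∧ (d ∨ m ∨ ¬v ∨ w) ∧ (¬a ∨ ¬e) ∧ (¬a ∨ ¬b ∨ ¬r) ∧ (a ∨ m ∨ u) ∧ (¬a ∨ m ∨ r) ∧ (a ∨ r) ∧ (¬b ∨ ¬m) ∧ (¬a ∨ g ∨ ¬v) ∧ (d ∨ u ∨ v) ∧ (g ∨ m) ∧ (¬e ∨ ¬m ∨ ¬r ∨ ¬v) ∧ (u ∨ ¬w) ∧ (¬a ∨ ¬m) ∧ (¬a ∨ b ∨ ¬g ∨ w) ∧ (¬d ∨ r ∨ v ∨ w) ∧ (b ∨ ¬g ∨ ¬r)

r = True, v = False, e = False, a = False, w = True, m = False, g = True, u = True, b = True, d = False

Set r = True.
Try v = True:
  (¬v ∨ ¬w) forces w = False.
  (u ∨ ¬v ∨ w) forces u = True.
  (m ∨ ¬r ∨ w) forces m = True.
  (b ∨ ¬m ∨ ¬v) forces b = True.
  clause (¬b ∨ ¬m) is falsified — backtrack.
So v = False.
Set e = False.
  then (e ∨ ¬m ∨ ¬r ∨ v) forces m = False.
  then (g ∨ m) forces g = True.
  then (b ∨ ¬g ∨ ¬r) forces b = True.
  then (¬b ∨ ¬d ∨ m) forces d = False.
  then (m ∨ ¬r ∨ w) forces w = True.
  then (¬a ∨ ¬g) forces a = False.
  then (a ∨ m ∨ u) forces u = True.
All clauses satisfied.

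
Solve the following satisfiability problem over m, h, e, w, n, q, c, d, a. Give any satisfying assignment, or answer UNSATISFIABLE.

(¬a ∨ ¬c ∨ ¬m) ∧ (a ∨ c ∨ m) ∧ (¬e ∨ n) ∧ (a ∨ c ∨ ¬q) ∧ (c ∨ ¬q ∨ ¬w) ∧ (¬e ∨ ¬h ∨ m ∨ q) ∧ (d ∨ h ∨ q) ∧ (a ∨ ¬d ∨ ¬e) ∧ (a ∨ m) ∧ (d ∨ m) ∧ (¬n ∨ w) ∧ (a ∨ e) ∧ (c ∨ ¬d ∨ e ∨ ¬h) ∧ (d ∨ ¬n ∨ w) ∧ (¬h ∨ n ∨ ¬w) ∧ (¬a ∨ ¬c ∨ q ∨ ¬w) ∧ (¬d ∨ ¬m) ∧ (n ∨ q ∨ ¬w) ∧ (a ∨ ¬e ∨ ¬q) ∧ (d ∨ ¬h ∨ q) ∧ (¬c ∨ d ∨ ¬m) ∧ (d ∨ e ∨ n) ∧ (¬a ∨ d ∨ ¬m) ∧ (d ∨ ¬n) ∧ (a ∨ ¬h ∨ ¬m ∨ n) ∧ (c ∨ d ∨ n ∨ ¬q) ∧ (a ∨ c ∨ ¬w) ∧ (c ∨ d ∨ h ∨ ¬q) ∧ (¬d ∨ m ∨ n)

Set m = False.
  then (a ∨ m) forces a = True.
  then (d ∨ m) forces d = True.
  then (¬d ∨ m ∨ n) forces n = True.
  then (¬n ∨ w) forces w = True.
Set h = False.
Set e = False.
Set q = False.
  then (¬a ∨ ¬c ∨ q ∨ ¬w) forces c = False.
All clauses satisfied.

m = False; h = False; e = False; w = True; n = True; q = False; c = False; d = True; a = True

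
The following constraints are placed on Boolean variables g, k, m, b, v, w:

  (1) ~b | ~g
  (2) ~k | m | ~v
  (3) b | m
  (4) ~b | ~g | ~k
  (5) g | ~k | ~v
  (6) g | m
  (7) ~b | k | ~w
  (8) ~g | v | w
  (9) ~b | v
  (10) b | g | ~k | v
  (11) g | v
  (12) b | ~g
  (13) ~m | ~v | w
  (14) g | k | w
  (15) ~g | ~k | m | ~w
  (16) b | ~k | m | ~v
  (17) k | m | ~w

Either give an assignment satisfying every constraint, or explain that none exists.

g = False; k = False; m = True; b = False; v = True; w = True

Try g = True:
  (~b | ~g) forces b = False.
  clause (b | ~g) is falsified — backtrack.
So g = False.
  then (g | m) forces m = True.
  then (g | v) forces v = True.
  then (~m | ~v | w) forces w = True.
  then (g | ~k | ~v) forces k = False.
  then (~b | k | ~w) forces b = False.
All clauses satisfied.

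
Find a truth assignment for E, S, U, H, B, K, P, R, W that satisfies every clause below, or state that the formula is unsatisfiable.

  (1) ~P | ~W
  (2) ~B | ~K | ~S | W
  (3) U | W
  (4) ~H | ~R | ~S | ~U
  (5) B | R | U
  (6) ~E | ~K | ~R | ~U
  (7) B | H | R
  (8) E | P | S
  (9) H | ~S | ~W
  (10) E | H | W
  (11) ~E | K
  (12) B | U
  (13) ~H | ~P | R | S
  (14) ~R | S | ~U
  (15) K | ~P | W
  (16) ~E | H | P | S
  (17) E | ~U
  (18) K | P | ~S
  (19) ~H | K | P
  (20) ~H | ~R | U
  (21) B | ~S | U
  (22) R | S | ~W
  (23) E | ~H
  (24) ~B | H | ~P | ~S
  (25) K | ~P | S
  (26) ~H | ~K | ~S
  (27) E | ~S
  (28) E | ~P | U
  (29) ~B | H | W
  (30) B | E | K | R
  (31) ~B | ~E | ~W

Try E = False:
  (E | ~U) forces U = False.
  (U | W) forces W = True.
  (~P | ~W) forces P = False.
  (E | P | S) forces S = True.
  clause (E | ~S) is falsified — backtrack.
So E = True.
  then (~E | K) forces K = True.
Set S = False.
Try U = False:
  (U | W) forces W = True.
  (~P | ~W) forces P = False.
  (B | U) forces B = True.
  clause (~B | ~E | ~W) is falsified — backtrack.
So U = True.
  then (~E | ~K | ~R | ~U) forces R = False.
  then (R | S | ~W) forces W = False.
Set H = True.
  then (~H | ~P | R | S) forces P = False.
Set B = False.
All clauses satisfied.

E = True, S = False, U = True, H = True, B = False, K = True, P = False, R = False, W = False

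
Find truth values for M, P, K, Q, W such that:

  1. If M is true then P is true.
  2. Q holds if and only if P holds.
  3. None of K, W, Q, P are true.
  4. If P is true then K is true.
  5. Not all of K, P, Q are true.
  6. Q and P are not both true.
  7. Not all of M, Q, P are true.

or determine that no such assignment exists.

M = False, P = False, K = False, Q = False, W = False

  (1) M=F ⇒ P: vacuous ✓
  (2) Q=F, P=F — same ✓
  (3) {K, W, Q, P}: 0 true — none ✓
  (4) P=F ⇒ K: vacuous ✓
  (5) {K, P, Q}: 0/3 true — not all ✓
  (6) Q=F, P=F — not both ✓
  (7) {M, Q, P}: 0/3 true — not all ✓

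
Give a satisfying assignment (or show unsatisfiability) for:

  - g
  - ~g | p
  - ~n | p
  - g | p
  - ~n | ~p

p: True, g: True, n: False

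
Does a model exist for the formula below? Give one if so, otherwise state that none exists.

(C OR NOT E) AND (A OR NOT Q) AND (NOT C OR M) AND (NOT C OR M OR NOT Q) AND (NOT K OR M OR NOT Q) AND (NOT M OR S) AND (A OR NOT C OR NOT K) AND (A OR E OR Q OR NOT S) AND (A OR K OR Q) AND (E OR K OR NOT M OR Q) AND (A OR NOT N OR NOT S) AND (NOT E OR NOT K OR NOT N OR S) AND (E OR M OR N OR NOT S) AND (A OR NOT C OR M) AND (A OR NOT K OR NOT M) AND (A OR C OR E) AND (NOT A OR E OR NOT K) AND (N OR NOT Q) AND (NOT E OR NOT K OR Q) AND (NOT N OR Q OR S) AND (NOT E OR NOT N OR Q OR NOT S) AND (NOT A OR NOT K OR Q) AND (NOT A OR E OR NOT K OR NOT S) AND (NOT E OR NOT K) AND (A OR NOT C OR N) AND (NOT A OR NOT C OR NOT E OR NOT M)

K = False; E = False; A = True; N = True; Q = True; C = True; S = True; M = True

Try K = True:
  (NOT E OR NOT K) forces E = False.
  (NOT A OR E OR NOT K) forces A = False.
  (A OR NOT Q) forces Q = False.
  (A OR NOT C OR NOT K) forces C = False.
  clause (A OR C OR E) is falsified — backtrack.
So K = False.
Set E = False.
Set A = True.
Set N = True.
Set Q = True.
Set C = True.
  then (NOT C OR M) forces M = True.
  then (NOT M OR S) forces S = True.
All clauses satisfied.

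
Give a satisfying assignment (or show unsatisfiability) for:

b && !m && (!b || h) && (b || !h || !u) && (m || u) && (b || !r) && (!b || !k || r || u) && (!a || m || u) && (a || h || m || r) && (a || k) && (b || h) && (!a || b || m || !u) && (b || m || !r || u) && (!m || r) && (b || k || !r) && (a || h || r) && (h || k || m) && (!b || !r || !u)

Unit clause (b) forces b = True.
Unit clause (!m) forces m = False.
In (!b || h) only h is left, so h = True.
In (m || u) only u is left, so u = True.
In (!b || !r || !u) only !r is left, so r = False.
Set a = True.
Set k = True.
All clauses satisfied.

r=F, a=T, k=T, b=T, m=F, u=T, h=T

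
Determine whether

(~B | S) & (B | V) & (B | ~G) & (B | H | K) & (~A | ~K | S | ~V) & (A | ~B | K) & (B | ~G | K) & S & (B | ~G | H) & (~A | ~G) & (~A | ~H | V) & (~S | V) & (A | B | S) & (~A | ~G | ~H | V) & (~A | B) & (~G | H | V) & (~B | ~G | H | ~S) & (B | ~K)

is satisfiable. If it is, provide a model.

S = True, V = True, G = False, H = False, K = True, A = False, B = True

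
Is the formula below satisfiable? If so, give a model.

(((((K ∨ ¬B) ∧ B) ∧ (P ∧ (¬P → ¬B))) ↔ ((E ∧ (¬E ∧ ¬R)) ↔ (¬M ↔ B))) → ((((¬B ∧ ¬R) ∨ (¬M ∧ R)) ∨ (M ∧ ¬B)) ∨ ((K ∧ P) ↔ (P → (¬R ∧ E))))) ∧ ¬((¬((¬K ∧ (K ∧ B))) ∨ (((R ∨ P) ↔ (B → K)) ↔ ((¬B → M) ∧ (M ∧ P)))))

The conjunct ¬((¬((¬K ∧ (K ∧ B))) ∨ (((R ∨ P) ↔ (B → K)) ↔ ((¬B → M) ∧ (M ∧ P))))) is unsatisfiable on its own:
  K = True: this becomes ¬((True ∨ ((R ∨ P) ↔ ((¬B → M) ∧ (M ∧ P))))) = False.
  K = False: this becomes ¬((True ∨ (((R ∨ P) ↔ ¬B) ↔ ((¬B → M) ∧ (M ∧ P))))) = False.
So the whole conjunction is unsatisfiable.

UNSATISFIABLE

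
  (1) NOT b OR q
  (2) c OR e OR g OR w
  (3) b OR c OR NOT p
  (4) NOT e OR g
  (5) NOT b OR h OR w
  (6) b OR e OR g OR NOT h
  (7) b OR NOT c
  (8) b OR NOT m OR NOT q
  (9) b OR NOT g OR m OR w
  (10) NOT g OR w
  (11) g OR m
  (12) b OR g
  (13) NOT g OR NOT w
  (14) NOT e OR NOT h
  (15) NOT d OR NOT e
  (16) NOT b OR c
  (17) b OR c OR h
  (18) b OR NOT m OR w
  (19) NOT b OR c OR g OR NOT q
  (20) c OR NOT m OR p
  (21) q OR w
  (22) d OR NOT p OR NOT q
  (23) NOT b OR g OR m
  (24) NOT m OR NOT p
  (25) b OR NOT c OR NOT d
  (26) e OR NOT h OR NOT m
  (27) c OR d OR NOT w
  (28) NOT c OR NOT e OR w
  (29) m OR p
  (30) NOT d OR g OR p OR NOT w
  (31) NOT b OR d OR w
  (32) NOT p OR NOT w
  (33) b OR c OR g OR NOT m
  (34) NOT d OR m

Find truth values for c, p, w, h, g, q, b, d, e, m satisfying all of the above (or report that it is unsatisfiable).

Set c = True.
  then (b OR NOT c) forces b = True.
  then (NOT b OR q) forces q = True.
Try p = True:
  (d OR NOT p OR NOT q) forces d = True.
  (NOT d OR NOT e) forces e = False.
  (NOT m OR NOT p) forces m = False.
  clause (NOT d OR m) is falsified — backtrack.
So p = False.
  then (m OR p) forces m = True.
Set w = True.
  then (NOT g OR NOT w) forces g = False.
  then (NOT d OR g OR p OR NOT w) forces d = False.
  then (NOT e OR g) forces e = False.
  then (e OR NOT h OR NOT m) forces h = False.
All clauses satisfied.

c = True; p = False; w = True; h = False; g = False; q = True; b = True; d = False; e = False; m = True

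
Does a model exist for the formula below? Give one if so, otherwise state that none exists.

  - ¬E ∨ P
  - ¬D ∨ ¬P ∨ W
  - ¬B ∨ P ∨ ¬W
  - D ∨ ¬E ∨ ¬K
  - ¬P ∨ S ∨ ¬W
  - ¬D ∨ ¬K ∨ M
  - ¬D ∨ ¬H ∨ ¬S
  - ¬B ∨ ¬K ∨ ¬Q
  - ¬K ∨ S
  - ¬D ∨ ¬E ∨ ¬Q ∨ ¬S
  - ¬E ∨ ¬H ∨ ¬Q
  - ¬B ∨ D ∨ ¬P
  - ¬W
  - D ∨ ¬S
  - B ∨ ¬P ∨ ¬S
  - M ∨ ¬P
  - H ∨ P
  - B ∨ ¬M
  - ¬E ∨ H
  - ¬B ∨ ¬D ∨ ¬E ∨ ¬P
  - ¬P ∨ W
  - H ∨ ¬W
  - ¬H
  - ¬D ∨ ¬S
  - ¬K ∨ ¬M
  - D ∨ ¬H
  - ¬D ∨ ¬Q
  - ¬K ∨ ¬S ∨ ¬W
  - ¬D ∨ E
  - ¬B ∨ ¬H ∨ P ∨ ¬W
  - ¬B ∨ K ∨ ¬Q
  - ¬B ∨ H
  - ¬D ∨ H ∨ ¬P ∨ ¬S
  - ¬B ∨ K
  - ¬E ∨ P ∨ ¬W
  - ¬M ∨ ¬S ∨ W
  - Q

Case H = True:
  Clause (¬H) is falsified — contradiction.
Case H = False:
  (¬W) forces W = False.
  (H ∨ P) forces P = True.
  Clause (¬P ∨ W) is falsified — contradiction.
Both cases fail, so the formula is unsatisfiable.

Unsatisfiable — no assignment works.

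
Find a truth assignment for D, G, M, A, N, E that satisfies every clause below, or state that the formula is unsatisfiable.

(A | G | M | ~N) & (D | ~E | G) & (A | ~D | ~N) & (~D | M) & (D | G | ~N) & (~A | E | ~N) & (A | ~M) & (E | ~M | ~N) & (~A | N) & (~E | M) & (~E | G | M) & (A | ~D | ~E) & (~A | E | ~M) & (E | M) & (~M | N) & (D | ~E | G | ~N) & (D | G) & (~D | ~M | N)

Set D = True.
  then (~D | M) forces M = True.
  then (A | ~M) forces A = True.
  then (~A | N) forces N = True.
  then (~A | E | ~M) forces E = True.
Set G = True.
All clauses satisfied.

D: True; G: True; M: True; A: True; N: True; E: True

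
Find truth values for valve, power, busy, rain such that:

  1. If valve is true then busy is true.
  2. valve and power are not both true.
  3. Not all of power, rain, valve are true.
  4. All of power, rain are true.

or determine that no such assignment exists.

valve = False, power = True, busy = False, rain = True

  (1) valve=F ⇒ busy: vacuous ✓
  (2) valve=F, power=T — not both ✓
  (3) {power, rain, valve}: 2/3 true — not all ✓
  (4) {power, rain}: all 2 true ✓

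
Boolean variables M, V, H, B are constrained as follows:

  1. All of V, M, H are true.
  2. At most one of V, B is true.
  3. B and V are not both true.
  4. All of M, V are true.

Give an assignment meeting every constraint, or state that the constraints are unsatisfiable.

M = True, V = True, H = True, B = False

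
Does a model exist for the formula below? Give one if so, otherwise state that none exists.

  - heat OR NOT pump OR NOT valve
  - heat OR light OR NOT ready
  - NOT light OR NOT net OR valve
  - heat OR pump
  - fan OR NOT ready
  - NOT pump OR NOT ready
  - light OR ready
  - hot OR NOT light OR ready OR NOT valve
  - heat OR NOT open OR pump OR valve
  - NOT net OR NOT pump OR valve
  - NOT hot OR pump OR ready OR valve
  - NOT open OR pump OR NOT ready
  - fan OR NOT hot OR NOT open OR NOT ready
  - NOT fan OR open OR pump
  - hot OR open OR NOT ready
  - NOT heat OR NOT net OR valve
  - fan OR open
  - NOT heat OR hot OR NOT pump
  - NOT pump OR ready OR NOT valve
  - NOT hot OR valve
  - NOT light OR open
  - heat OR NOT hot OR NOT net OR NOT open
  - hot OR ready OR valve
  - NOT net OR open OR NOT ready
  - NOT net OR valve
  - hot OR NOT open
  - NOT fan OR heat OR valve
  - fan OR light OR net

fan=T; heat=T; valve=T; open=T; light=T; net=F; ready=F; hot=T; pump=F

Set fan = True.
Try heat = False:
  (heat OR pump) forces pump = True.
  (heat OR NOT pump OR NOT valve) forces valve = False.
  clause (NOT fan OR heat OR valve) is falsified — backtrack.
So heat = True.
Try valve = False:
  (NOT heat OR NOT net OR valve) forces net = False.
  (NOT hot OR valve) forces hot = False.
  (NOT heat OR hot OR NOT pump) forces pump = False.
  (NOT fan OR open OR pump) forces open = True.
  clause (hot OR NOT open) is falsified — backtrack.
So valve = True.
Set open = True.
  then (hot OR NOT open) forces hot = True.
Try light = False:
  (light OR ready) forces ready = True.
  (NOT pump OR NOT ready) forces pump = False.
  clause (NOT open OR pump OR NOT ready) is falsified — backtrack.
So light = True.
Set net = False.
Try ready = True:
  (NOT pump OR NOT ready) forces pump = False.
  clause (NOT open OR pump OR NOT ready) is falsified — backtrack.
So ready = False.
  then (NOT pump OR ready OR NOT valve) forces pump = False.
All clauses satisfied.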